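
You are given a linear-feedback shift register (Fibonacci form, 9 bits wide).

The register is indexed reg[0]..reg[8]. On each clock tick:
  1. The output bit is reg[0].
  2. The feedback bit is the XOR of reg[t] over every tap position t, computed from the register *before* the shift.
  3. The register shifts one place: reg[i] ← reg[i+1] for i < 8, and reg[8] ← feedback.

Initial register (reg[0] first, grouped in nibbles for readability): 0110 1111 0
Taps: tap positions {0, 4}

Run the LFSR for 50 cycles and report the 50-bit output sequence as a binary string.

tick  register→output (feedback)
  0  011011110→0 (1)
  1  110111101→1 (0)
  2  101111010→1 (0)
  3  011110100→0 (1)
  4  111101001→1 (1)
  5  111010011→1 (0)
  6  110100110→1 (1)
  7  101001101→1 (1)
  8  010011011→0 (1)
  9  100110111→1 (0)
 10  001101110→0 (0)
 11  011011100→0 (1)
 12  110111001→1 (0)
 13  101110010→1 (0)
 14  011100100→0 (0)
 15  111001000→1 (1)
 16  110010001→1 (0)
 17  100100010→1 (1)
 18  001000101→0 (0)
 19  010001010→0 (0)
 20  100010100→1 (0)
 21  000101000→0 (0)
 22  001010000→0 (1)
 23  010100001→0 (0)
 24  101000010→1 (1)
 25  010000101→0 (0)
 26  100001010→1 (1)
 27  000010101→0 (1)
 28  000101011→0 (0)
 29  001010110→0 (1)
 30  010101101→0 (0)
 31  101011010→1 (0)
 32  010110100→0 (1)
 33  101101001→1 (1)
 34  011010011→0 (1)
 35  110100111→1 (1)
 36  101001111→1 (1)
 37  010011111→0 (1)
 38  100111111→1 (0)
 39  001111110→0 (1)
 40  011111101→0 (1)
 41  111111011→1 (0)
 42  111110110→1 (0)
 43  111101100→1 (1)
 44  111011001→1 (0)
 45  110110010→1 (0)
 46  101100100→1 (1)
 47  011001001→0 (0)
 48  110010010→1 (0)
 49  100100100→1 (1)

01101111010011011100100010100001010110100111111011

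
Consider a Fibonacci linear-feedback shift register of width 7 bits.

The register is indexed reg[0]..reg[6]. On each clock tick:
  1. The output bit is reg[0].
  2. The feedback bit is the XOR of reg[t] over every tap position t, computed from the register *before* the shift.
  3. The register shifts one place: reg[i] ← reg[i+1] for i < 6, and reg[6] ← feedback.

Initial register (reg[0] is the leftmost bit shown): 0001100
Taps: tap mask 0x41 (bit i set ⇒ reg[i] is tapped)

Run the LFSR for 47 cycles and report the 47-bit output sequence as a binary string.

00011000001000000111111101010100110011101110100

step | reg (before) | out | fb
   0 | 0001100 | 0 | 0
   1 | 0011000 | 0 | 0
   2 | 0110000 | 0 | 0
   3 | 1100000 | 1 | 1
   4 | 1000001 | 1 | 0
   5 | 0000010 | 0 | 0
   6 | 0000100 | 0 | 0
   7 | 0001000 | 0 | 0
   8 | 0010000 | 0 | 0
   9 | 0100000 | 0 | 0
  10 | 1000000 | 1 | 1
  11 | 0000001 | 0 | 1
  12 | 0000011 | 0 | 1
  13 | 0000111 | 0 | 1
  14 | 0001111 | 0 | 1
  15 | 0011111 | 0 | 1
  16 | 0111111 | 0 | 1
  17 | 1111111 | 1 | 0
  18 | 1111110 | 1 | 1
  19 | 1111101 | 1 | 0
  20 | 1111010 | 1 | 1
  21 | 1110101 | 1 | 0
  22 | 1101010 | 1 | 1
  23 | 1010101 | 1 | 0
  24 | 0101010 | 0 | 0
  25 | 1010100 | 1 | 1
  26 | 0101001 | 0 | 1
  27 | 1010011 | 1 | 0
  28 | 0100110 | 0 | 0
  29 | 1001100 | 1 | 1
  30 | 0011001 | 0 | 1
  31 | 0110011 | 0 | 1
  32 | 1100111 | 1 | 0
  33 | 1001110 | 1 | 1
  34 | 0011101 | 0 | 1
  35 | 0111011 | 0 | 1
  36 | 1110111 | 1 | 0
  37 | 1101110 | 1 | 1
  38 | 1011101 | 1 | 0
  39 | 0111010 | 0 | 0
  40 | 1110100 | 1 | 1
  41 | 1101001 | 1 | 0
  42 | 1010010 | 1 | 1
  43 | 0100101 | 0 | 1
  44 | 1001011 | 1 | 0
  45 | 0010110 | 0 | 0
  46 | 0101100 | 0 | 0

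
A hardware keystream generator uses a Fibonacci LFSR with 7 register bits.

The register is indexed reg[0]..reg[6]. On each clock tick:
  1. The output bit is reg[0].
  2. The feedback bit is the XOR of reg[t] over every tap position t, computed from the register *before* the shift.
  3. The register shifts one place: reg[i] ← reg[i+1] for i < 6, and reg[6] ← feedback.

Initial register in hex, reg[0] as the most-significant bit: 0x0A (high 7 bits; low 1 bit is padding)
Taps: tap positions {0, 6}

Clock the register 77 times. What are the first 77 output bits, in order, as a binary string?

00001011111001010111001101000100111100010100001100000100000011111110101010011

k : reg_k → out_k, fb_k
0: 0000101 → 0, fb=1
1: 0001011 → 0, fb=1
2: 0010111 → 0, fb=1
3: 0101111 → 0, fb=1
4: 1011111 → 1, fb=0
5: 0111110 → 0, fb=0
6: 1111100 → 1, fb=1
7: 1111001 → 1, fb=0
8: 1110010 → 1, fb=1
9: 1100101 → 1, fb=0
10: 1001010 → 1, fb=1
11: 0010101 → 0, fb=1
12: 0101011 → 0, fb=1
13: 1010111 → 1, fb=0
14: 0101110 → 0, fb=0
15: 1011100 → 1, fb=1
16: 0111001 → 0, fb=1
17: 1110011 → 1, fb=0
18: 1100110 → 1, fb=1
19: 1001101 → 1, fb=0
20: 0011010 → 0, fb=0
21: 0110100 → 0, fb=0
22: 1101000 → 1, fb=1
23: 1010001 → 1, fb=0
24: 0100010 → 0, fb=0
25: 1000100 → 1, fb=1
26: 0001001 → 0, fb=1
27: 0010011 → 0, fb=1
28: 0100111 → 0, fb=1
29: 1001111 → 1, fb=0
30: 0011110 → 0, fb=0
31: 0111100 → 0, fb=0
32: 1111000 → 1, fb=1
33: 1110001 → 1, fb=0
34: 1100010 → 1, fb=1
35: 1000101 → 1, fb=0
36: 0001010 → 0, fb=0
37: 0010100 → 0, fb=0
38: 0101000 → 0, fb=0
39: 1010000 → 1, fb=1
40: 0100001 → 0, fb=1
41: 1000011 → 1, fb=0
42: 0000110 → 0, fb=0
43: 0001100 → 0, fb=0
44: 0011000 → 0, fb=0
45: 0110000 → 0, fb=0
46: 1100000 → 1, fb=1
47: 1000001 → 1, fb=0
48: 0000010 → 0, fb=0
49: 0000100 → 0, fb=0
50: 0001000 → 0, fb=0
51: 0010000 → 0, fb=0
52: 0100000 → 0, fb=0
53: 1000000 → 1, fb=1
54: 0000001 → 0, fb=1
55: 0000011 → 0, fb=1
56: 0000111 → 0, fb=1
57: 0001111 → 0, fb=1
58: 0011111 → 0, fb=1
59: 0111111 → 0, fb=1
60: 1111111 → 1, fb=0
61: 1111110 → 1, fb=1
62: 1111101 → 1, fb=0
63: 1111010 → 1, fb=1
64: 1110101 → 1, fb=0
65: 1101010 → 1, fb=1
66: 1010101 → 1, fb=0
67: 0101010 → 0, fb=0
68: 1010100 → 1, fb=1
69: 0101001 → 0, fb=1
70: 1010011 → 1, fb=0
71: 0100110 → 0, fb=0
72: 1001100 → 1, fb=1
73: 0011001 → 0, fb=1
74: 0110011 → 0, fb=1
75: 1100111 → 1, fb=0
76: 1001110 → 1, fb=1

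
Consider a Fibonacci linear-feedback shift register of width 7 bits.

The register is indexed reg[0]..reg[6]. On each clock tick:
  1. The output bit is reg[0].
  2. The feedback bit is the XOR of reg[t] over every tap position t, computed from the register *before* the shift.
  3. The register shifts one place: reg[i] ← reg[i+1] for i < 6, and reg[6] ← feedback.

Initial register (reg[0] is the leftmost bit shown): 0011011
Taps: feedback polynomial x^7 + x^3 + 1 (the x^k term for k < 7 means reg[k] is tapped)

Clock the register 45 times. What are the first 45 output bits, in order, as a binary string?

001101110001111111000011101111001011001001000

step | reg (before) | out | fb
   0 | 0011011 | 0 | 1
   1 | 0110111 | 0 | 0
   2 | 1101110 | 1 | 0
   3 | 1011100 | 1 | 0
   4 | 0111000 | 0 | 1
   5 | 1110001 | 1 | 1
   6 | 1100011 | 1 | 1
   7 | 1000111 | 1 | 1
   8 | 0001111 | 0 | 1
   9 | 0011111 | 0 | 1
  10 | 0111111 | 0 | 1
  11 | 1111111 | 1 | 0
  12 | 1111110 | 1 | 0
  13 | 1111100 | 1 | 0
  14 | 1111000 | 1 | 0
  15 | 1110000 | 1 | 1
  16 | 1100001 | 1 | 1
  17 | 1000011 | 1 | 1
  18 | 0000111 | 0 | 0
  19 | 0001110 | 0 | 1
  20 | 0011101 | 0 | 1
  21 | 0111011 | 0 | 1
  22 | 1110111 | 1 | 1
  23 | 1101111 | 1 | 0
  24 | 1011110 | 1 | 0
  25 | 0111100 | 0 | 1
  26 | 1111001 | 1 | 0
  27 | 1110010 | 1 | 1
  28 | 1100101 | 1 | 1
  29 | 1001011 | 1 | 0
  30 | 0010110 | 0 | 0
  31 | 0101100 | 0 | 1
  32 | 1011001 | 1 | 0
  33 | 0110010 | 0 | 0
  34 | 1100100 | 1 | 1
  35 | 1001001 | 1 | 0
  36 | 0010010 | 0 | 0
  37 | 0100100 | 0 | 0
  38 | 1001000 | 1 | 0
  39 | 0010000 | 0 | 0
  40 | 0100000 | 0 | 0
  41 | 1000000 | 1 | 1
  42 | 0000001 | 0 | 0
  43 | 0000010 | 0 | 0
  44 | 0000100 | 0 | 0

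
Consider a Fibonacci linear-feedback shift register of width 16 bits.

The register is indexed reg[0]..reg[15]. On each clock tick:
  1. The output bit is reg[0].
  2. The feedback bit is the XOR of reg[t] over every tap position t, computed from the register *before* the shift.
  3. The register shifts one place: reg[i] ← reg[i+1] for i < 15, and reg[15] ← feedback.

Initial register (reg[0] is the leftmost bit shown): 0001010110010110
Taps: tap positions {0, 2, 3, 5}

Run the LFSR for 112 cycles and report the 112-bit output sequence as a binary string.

step | reg (before) | out | fb
   0 | 0001010110010110 | 0 | 0
   1 | 0010101100101100 | 0 | 1
   2 | 0101011001011001 | 0 | 0
   3 | 1010110010110010 | 1 | 1
   4 | 0101100101100101 | 0 | 1
   5 | 1011001011001011 | 1 | 1
   6 | 0110010110010111 | 0 | 0
   7 | 1100101100101110 | 1 | 1
   8 | 1001011001011101 | 1 | 1
   9 | 0010110010111011 | 0 | 0
  10 | 0101100101110110 | 0 | 1
  11 | 1011001011101101 | 1 | 1
  12 | 0110010111011011 | 0 | 0
  13 | 1100101110110110 | 1 | 1
  14 | 1001011101101101 | 1 | 1
  15 | 0010111011011011 | 0 | 0
  16 | 0101110110110110 | 0 | 0
  17 | 1011101101101100 | 1 | 1
  18 | 0111011011011001 | 0 | 1
  19 | 1110110110110011 | 1 | 1
  20 | 1101101101100111 | 1 | 0
  21 | 1011011011001110 | 1 | 0
  22 | 0110110110011100 | 0 | 0
  23 | 1101101100111000 | 1 | 0
  24 | 1011011001110000 | 1 | 0
  25 | 0110110011100000 | 0 | 0
  26 | 1101100111000000 | 1 | 0
  27 | 1011001110000000 | 1 | 1
  28 | 0110011100000001 | 0 | 0
  29 | 1100111000000010 | 1 | 0
  30 | 1001110000000100 | 1 | 1
  31 | 0011100000001001 | 0 | 0
  32 | 0111000000010010 | 0 | 0
  33 | 1110000000100100 | 1 | 0
  34 | 1100000001001000 | 1 | 1
  35 | 1000000010010001 | 1 | 1
  36 | 0000000100100011 | 0 | 0
  37 | 0000001001000110 | 0 | 0
  38 | 0000010010001100 | 0 | 1
  39 | 0000100100011001 | 0 | 0
  40 | 0001001000110010 | 0 | 1
  41 | 0010010001100101 | 0 | 0
  42 | 0100100011001010 | 0 | 0
  43 | 1001000110010100 | 1 | 0
  44 | 0010001100101000 | 0 | 1
  45 | 0100011001010001 | 0 | 1
  46 | 1000110010100011 | 1 | 0
  47 | 0001100101000110 | 0 | 1
  48 | 0011001010001101 | 0 | 0
  49 | 0110010100011010 | 0 | 0
  50 | 1100101000110100 | 1 | 1
  51 | 1001010001101001 | 1 | 1
  52 | 0010100011010011 | 0 | 1
  53 | 0101000110100111 | 0 | 1
  54 | 1010001101001111 | 1 | 0
  55 | 0100011010011110 | 0 | 1
  56 | 1000110100111101 | 1 | 0
  57 | 0001101001111010 | 0 | 1
  58 | 0011010011110101 | 0 | 1
  59 | 0110100111101011 | 0 | 1
  60 | 1101001111010111 | 1 | 0
  61 | 1010011110101110 | 1 | 1
  62 | 0100111101011101 | 0 | 1
  63 | 1001111010111011 | 1 | 1
  64 | 0011110101110111 | 0 | 1
  65 | 0111101011101111 | 0 | 0
  66 | 1111010111011110 | 1 | 0
  67 | 1110101110111100 | 1 | 0
  68 | 1101011101111000 | 1 | 1
  69 | 1010111011110001 | 1 | 1
  70 | 0101110111100011 | 0 | 0
  71 | 1011101111000110 | 1 | 1
  72 | 0111011110001101 | 0 | 1
  73 | 1110111100011011 | 1 | 1
  74 | 1101111000110111 | 1 | 1
  75 | 1011110001101111 | 1 | 0
  76 | 0111100011011110 | 0 | 0
  77 | 1111000110111100 | 1 | 1
  78 | 1110001101111001 | 1 | 0
  79 | 1100011011110010 | 1 | 0
  80 | 1000110111100100 | 1 | 0
  81 | 0001101111001000 | 0 | 1
  82 | 0011011110010001 | 0 | 1
  83 | 0110111100100011 | 0 | 0
  84 | 1101111001000110 | 1 | 1
  85 | 1011110010001101 | 1 | 0
  86 | 0111100100011010 | 0 | 0
  87 | 1111001000110100 | 1 | 1
  88 | 1110010001101001 | 1 | 1
  89 | 1100100011010011 | 1 | 1
  90 | 1001000110100111 | 1 | 0
  91 | 0010001101001110 | 0 | 1
  92 | 0100011010011101 | 0 | 1
  93 | 1000110100111011 | 1 | 0
  94 | 0001101001110110 | 0 | 1
  95 | 0011010011101101 | 0 | 1
  96 | 0110100111011011 | 0 | 1
  97 | 1101001110110111 | 1 | 0
  98 | 1010011101101110 | 1 | 1
  99 | 0100111011011101 | 0 | 1
 100 | 1001110110111011 | 1 | 1
 101 | 0011101101110111 | 0 | 0
 102 | 0111011011101110 | 0 | 1
 103 | 1110110111011101 | 1 | 1
 104 | 1101101110111011 | 1 | 0
 105 | 1011011101110110 | 1 | 0
 106 | 0110111011101100 | 0 | 0
 107 | 1101110111011000 | 1 | 1
 108 | 1011101110110001 | 1 | 1
 109 | 0111011101100011 | 0 | 1
 110 | 1110111011000111 | 1 | 1
 111 | 1101110110001111 | 1 | 1

0001010110010110010111011011011001110000000100100011001010001101001111010111011110001101111001000110100111011011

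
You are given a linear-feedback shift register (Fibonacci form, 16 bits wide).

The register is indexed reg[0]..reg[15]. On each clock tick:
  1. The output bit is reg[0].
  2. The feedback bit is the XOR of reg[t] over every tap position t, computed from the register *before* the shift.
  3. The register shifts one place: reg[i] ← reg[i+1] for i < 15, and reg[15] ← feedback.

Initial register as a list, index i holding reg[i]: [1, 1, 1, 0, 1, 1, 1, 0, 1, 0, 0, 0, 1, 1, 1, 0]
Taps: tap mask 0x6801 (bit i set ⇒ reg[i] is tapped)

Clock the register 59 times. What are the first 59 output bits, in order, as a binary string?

11101110100011101111100001010010100110011101001011101001110

tick  register→output (feedback)
  0  1110111010001110→1 (1)
  1  1101110100011101→1 (1)
  2  1011101000111011→1 (1)
  3  0111010001110111→0 (1)
  4  1110100011101111→1 (1)
  5  1101000111011111→1 (0)
  6  1010001110111110→1 (0)
  7  0100011101111100→0 (0)
  8  1000111011111000→1 (0)
  9  0001110111110000→0 (1)
 10  0011101111100001→0 (0)
 11  0111011111000010→0 (1)
 12  1110111110000101→1 (0)
 13  1101111100001010→1 (0)
 14  1011111000010100→1 (1)
 15  0111110000101001→0 (0)
 16  1111100001010010→1 (1)
 17  1111000010100101→1 (0)
 18  1110000101001010→1 (0)
 19  1100001010010100→1 (1)
 20  1000010100101001→1 (1)
 21  0000101001010011→0 (0)
 22  0001010010100110→0 (0)
 23  0010100101001100→0 (1)
 24  0101001010011001→0 (1)
 25  1010010100110011→1 (1)
 26  0100101001100111→0 (0)
 27  1001010011001110→1 (1)
 28  0010100110011101→0 (0)
 29  0101001100111010→0 (0)
 30  1010011001110100→1 (1)
 31  0100110011101001→0 (0)
 32  1001100111010010→1 (1)
 33  0011001110100101→0 (1)
 34  0110011101001011→0 (1)
 35  1100111010010111→1 (0)
 36  1001110100101110→1 (1)
 37  0011101001011101→0 (0)
 38  0111010010111010→0 (0)
 39  1110100101110100→1 (1)
 40  1101001011101001→1 (1)
 41  1010010111010011→1 (1)
 42  0100101110100111→0 (0)
 43  1001011101001110→1 (1)
 44  0010111010011101→0 (0)
 45  0101110100111010→0 (0)
 46  1011101001110100→1 (1)
 47  0111010011101001→0 (0)
 48  1110100111010010→1 (1)
 49  1101001110100101→1 (0)
 50  1010011101001010→1 (0)
 51  0100111010010100→0 (0)
 52  1001110100101000→1 (1)
 53  0011101001010001→0 (1)
 54  0111010010100011→0 (1)
 55  1110100101000111→1 (1)
 56  1101001010001111→1 (1)
 57  1010010100011111→1 (0)
 58  0100101000111110→0 (1)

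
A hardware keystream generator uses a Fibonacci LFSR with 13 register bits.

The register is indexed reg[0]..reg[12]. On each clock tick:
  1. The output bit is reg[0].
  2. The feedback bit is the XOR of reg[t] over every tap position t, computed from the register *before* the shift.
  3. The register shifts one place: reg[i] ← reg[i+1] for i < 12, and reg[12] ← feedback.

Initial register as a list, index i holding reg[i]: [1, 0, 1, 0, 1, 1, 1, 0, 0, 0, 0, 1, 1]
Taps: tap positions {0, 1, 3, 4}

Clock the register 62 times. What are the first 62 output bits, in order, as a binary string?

step | reg (before) | out | fb
   0 | 1010111000011 | 1 | 0
   1 | 0101110000110 | 0 | 1
   2 | 1011100001101 | 1 | 1
   3 | 0111000011011 | 0 | 0
   4 | 1110000110110 | 1 | 0
   5 | 1100001101100 | 1 | 0
   6 | 1000011011000 | 1 | 1
   7 | 0000110110001 | 0 | 1
   8 | 0001101100011 | 0 | 0
   9 | 0011011000110 | 0 | 1
  10 | 0110110001101 | 0 | 0
  11 | 1101100011010 | 1 | 0
  12 | 1011000110100 | 1 | 0
  13 | 0110001101000 | 0 | 1
  14 | 1100011010001 | 1 | 0
  15 | 1000110100010 | 1 | 0
  16 | 0001101000100 | 0 | 0
  17 | 0011010001000 | 0 | 1
  18 | 0110100010001 | 0 | 0
  19 | 1101000100010 | 1 | 1
  20 | 1010001000101 | 1 | 1
  21 | 0100010001011 | 0 | 1
  22 | 1000100010111 | 1 | 0
  23 | 0001000101110 | 0 | 1
  24 | 0010001011101 | 0 | 0
  25 | 0100010111010 | 0 | 1
  26 | 1000101110101 | 1 | 0
  27 | 0001011101010 | 0 | 1
  28 | 0010111010101 | 0 | 1
  29 | 0101110101011 | 0 | 1
  30 | 1011101010111 | 1 | 1
  31 | 0111010101111 | 0 | 0
  32 | 1110101011110 | 1 | 1
  33 | 1101010111101 | 1 | 1
  34 | 1010101111011 | 1 | 0
  35 | 0101011110110 | 0 | 0
  36 | 1010111101100 | 1 | 0
  37 | 0101111011000 | 0 | 1
  38 | 1011110110001 | 1 | 1
  39 | 0111101100011 | 0 | 1
  40 | 1111011000111 | 1 | 1
  41 | 1110110001111 | 1 | 1
  42 | 1101100011111 | 1 | 0
  43 | 1011000111110 | 1 | 0
  44 | 0110001111100 | 0 | 1
  45 | 1100011111001 | 1 | 0
  46 | 1000111110010 | 1 | 0
  47 | 0001111100100 | 0 | 0
  48 | 0011111001000 | 0 | 0
  49 | 0111110010000 | 0 | 1
  50 | 1111100100001 | 1 | 0
  51 | 1111001000010 | 1 | 1
  52 | 1110010000101 | 1 | 0
  53 | 1100100001010 | 1 | 1
  54 | 1001000010101 | 1 | 0
  55 | 0010000101010 | 0 | 0
  56 | 0100001010100 | 0 | 1
  57 | 1000010101001 | 1 | 1
  58 | 0000101010011 | 0 | 1
  59 | 0001010100111 | 0 | 1
  60 | 0010101001111 | 0 | 1
  61 | 0101010011111 | 0 | 0

10101110000110110001101000100010111010101111011000111110010000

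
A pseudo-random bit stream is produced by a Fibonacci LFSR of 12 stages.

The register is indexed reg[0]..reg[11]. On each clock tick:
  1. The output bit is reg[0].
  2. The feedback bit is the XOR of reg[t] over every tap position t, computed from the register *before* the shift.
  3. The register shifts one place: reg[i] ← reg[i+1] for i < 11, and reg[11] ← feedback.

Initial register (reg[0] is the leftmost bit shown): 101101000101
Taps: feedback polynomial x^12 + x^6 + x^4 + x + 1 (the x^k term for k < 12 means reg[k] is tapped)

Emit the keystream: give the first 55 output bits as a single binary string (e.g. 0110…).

step | reg (before) | out | fb
   0 | 101101000101 | 1 | 1
   1 | 011010001011 | 0 | 0
   2 | 110100010110 | 1 | 0
   3 | 101000101100 | 1 | 0
   4 | 010001011000 | 0 | 1
   5 | 100010110001 | 1 | 1
   6 | 000101100011 | 0 | 1
   7 | 001011000111 | 0 | 1
   8 | 010110001111 | 0 | 0
   9 | 101100011110 | 1 | 1
  10 | 011000111101 | 0 | 0
  11 | 110001111010 | 1 | 1
  12 | 100011110101 | 1 | 1
  13 | 000111101011 | 0 | 0
  14 | 001111010110 | 0 | 1
  15 | 011110101101 | 0 | 1
  16 | 111101011011 | 1 | 0
  17 | 111010110110 | 1 | 0
  18 | 110101101100 | 1 | 1
  19 | 101011011001 | 1 | 0
  20 | 010110110010 | 0 | 1
  21 | 101101100101 | 1 | 0
  22 | 011011001010 | 0 | 0
  23 | 110110010100 | 1 | 1
  24 | 101100101001 | 1 | 0
  25 | 011001010010 | 0 | 1
  26 | 110010100101 | 1 | 0
  27 | 100101001010 | 1 | 1
  28 | 001010010101 | 0 | 1
  29 | 010100101011 | 0 | 0
  30 | 101001010110 | 1 | 1
  31 | 010010101101 | 0 | 1
  32 | 100101011011 | 1 | 1
  33 | 001010110111 | 0 | 0
  34 | 010101101110 | 0 | 0
  35 | 101011011100 | 1 | 0
  36 | 010110111000 | 0 | 1
  37 | 101101110001 | 1 | 0
  38 | 011011100010 | 0 | 1
  39 | 110111000101 | 1 | 1
  40 | 101110001011 | 1 | 0
  41 | 011100010110 | 0 | 1
  42 | 111000101101 | 1 | 1
  43 | 110001011011 | 1 | 0
  44 | 100010110110 | 1 | 1
  45 | 000101101101 | 0 | 1
  46 | 001011011011 | 0 | 1
  47 | 010110110111 | 0 | 1
  48 | 101101101111 | 1 | 0
  49 | 011011011110 | 0 | 0
  50 | 110110111100 | 1 | 0
  51 | 101101111000 | 1 | 0
  52 | 011011110000 | 0 | 1
  53 | 110111100001 | 1 | 0
  54 | 101111000010 | 1 | 0

1011010001011000111101011011001010010101101110001011011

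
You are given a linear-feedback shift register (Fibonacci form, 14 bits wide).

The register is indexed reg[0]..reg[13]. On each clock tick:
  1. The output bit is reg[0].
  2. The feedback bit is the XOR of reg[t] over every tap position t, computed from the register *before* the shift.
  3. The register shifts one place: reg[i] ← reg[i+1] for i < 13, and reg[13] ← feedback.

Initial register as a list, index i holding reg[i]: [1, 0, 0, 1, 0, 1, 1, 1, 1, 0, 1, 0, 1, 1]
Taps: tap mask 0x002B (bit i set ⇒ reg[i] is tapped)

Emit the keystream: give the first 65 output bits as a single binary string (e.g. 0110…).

10010111101011111100000111011001110111100111110101111011000011001

tick  register→output (feedback)
  0  10010111101011→1 (1)
  1  00101111010111→0 (1)
  2  01011110101111→0 (1)
  3  10111101011111→1 (1)
  4  01111010111111→0 (0)
  5  11110101111110→1 (0)
  6  11101011111100→1 (0)
  7  11010111111000→1 (0)
  8  10101111110000→1 (0)
  9  01011111100000→0 (1)
 10  10111111000001→1 (1)
 11  01111110000011→0 (1)
 12  11111100000111→1 (0)
 13  11111000001110→1 (1)
 14  11110000011101→1 (1)
 15  11100000111011→1 (0)
 16  11000001110110→1 (0)
 17  10000011101100→1 (1)
 18  00000111011001→0 (1)
 19  00001110110011→0 (1)
 20  00011101100111→0 (0)
 21  00111011001110→0 (1)
 22  01110110011101→0 (1)
 23  11101100111011→1 (1)
 24  11011001110111→1 (1)
 25  10110011101111→1 (0)
 26  01100111011110→0 (0)
 27  11001110111100→1 (1)
 28  10011101111001→1 (1)
 29  00111011110011→0 (1)
 30  01110111100111→0 (1)
 31  11101111001111→1 (1)
 32  11011110011111→1 (0)
 33  10111100111110→1 (1)
 34  01111001111101→0 (0)
 35  11110011111010→1 (1)
 36  11100111110101→1 (1)
 37  11001111101011→1 (1)
 38  10011111010111→1 (1)
 39  00111110101111→0 (0)
 40  01111101011110→0 (1)
 41  11111010111101→1 (1)
 42  11110101111011→1 (0)
 43  11101011110110→1 (0)
 44  11010111101100→1 (0)
 45  10101111011000→1 (0)
 46  01011110110000→0 (1)
 47  10111101100001→1 (1)
 48  01111011000011→0 (0)
 49  11110110000110→1 (0)
 50  11101100001100→1 (1)
 51  11011000011001→1 (1)
 52  10110000110011→1 (0)
 53  01100001100110→0 (1)
 54  11000011001101→1 (0)
 55  10000110011010→1 (0)
 56  00001100110100→0 (1)
 57  00011001101001→0 (1)
 58  00110011010011→0 (1)
 59  01100110100111→0 (0)
 60  11001101001110→1 (1)
 61  10011010011101→1 (0)
 62  00110100111010→0 (0)
 63  01101001110100→0 (1)
 64  11010011101001→1 (1)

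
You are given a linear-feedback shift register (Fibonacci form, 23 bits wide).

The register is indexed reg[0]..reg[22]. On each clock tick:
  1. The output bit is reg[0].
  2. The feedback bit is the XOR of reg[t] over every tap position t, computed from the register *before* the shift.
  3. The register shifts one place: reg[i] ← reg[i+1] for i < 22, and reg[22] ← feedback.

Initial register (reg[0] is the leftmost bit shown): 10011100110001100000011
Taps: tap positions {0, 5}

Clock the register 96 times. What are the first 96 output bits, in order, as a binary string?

tick  register→output (feedback)
  0  10011100110001100000011→1 (0)
  1  00111001100011000000110→0 (0)
  2  01110011000110000001100→0 (0)
  3  11100110001100000011000→1 (0)
  4  11001100011000000110000→1 (0)
  5  10011000110000001100000→1 (1)
  6  00110001100000011000001→0 (0)
  7  01100011000000110000010→0 (0)
  8  11000110000001100000100→1 (0)
  9  10001100000011000001000→1 (0)
 10  00011000000110000010000→0 (0)
 11  00110000001100000100000→0 (0)
 12  01100000011000001000000→0 (0)
 13  11000000110000010000000→1 (1)
 14  10000001100000100000001→1 (1)
 15  00000011000001000000011→0 (0)
 16  00000110000010000000110→0 (1)
 17  00001100000100000001101→0 (1)
 18  00011000001000000011011→0 (0)
 19  00110000010000000110110→0 (0)
 20  01100000100000001101100→0 (0)
 21  11000001000000011011000→1 (1)
 22  10000010000000110110001→1 (1)
 23  00000100000001101100011→0 (1)
 24  00001000000011011000111→0 (0)
 25  00010000000110110001110→0 (0)
 26  00100000001101100011100→0 (0)
 27  01000000011011000111000→0 (0)
 28  10000000110110001110000→1 (1)
 29  00000001101100011100001→0 (0)
 30  00000011011000111000010→0 (0)
 31  00000110110001110000100→0 (1)
 32  00001101100011100001001→0 (1)
 33  00011011000111000010011→0 (0)
 34  00110110001110000100110→0 (1)
 35  01101100011100001001101→0 (1)
 36  11011000111000010011011→1 (1)
 37  10110001110000100110111→1 (1)
 38  01100011100001001101111→0 (0)
 39  11000111000010011011110→1 (0)
 40  10001110000100110111100→1 (0)
 41  00011100001001101111000→0 (1)
 42  00111000010011011110001→0 (0)
 43  01110000100110111100010→0 (0)
 44  11100001001101111000100→1 (1)
 45  11000010011011110001001→1 (1)
 46  10000100110111100010011→1 (0)
 47  00001001101111000100110→0 (0)
 48  00010011011110001001100→0 (0)
 49  00100110111100010011000→0 (1)
 50  01001101111000100110001→0 (1)
 51  10011011110001001100011→1 (1)
 52  00110111100010011000111→0 (1)
 53  01101111000100110001111→0 (1)
 54  11011110001001100011111→1 (0)
 55  10111100010011000111110→1 (0)
 56  01111000100110001111100→0 (0)
 57  11110001001100011111000→1 (1)
 58  11100010011000111110001→1 (1)
 59  11000100110001111100011→1 (0)
 60  10001001100011111000110→1 (1)
 61  00010011000111110001101→0 (0)
 62  00100110001111100011010→0 (1)
 63  01001100011111000110101→0 (1)
 64  10011000111110001101011→1 (1)
 65  00110001111100011010111→0 (0)
 66  01100011111000110101110→0 (0)
 67  11000111110001101011100→1 (0)
 68  10001111100011010111000→1 (0)
 69  00011111000110101110000→0 (1)
 70  00111110001101011100001→0 (1)
 71  01111100011010111000011→0 (1)
 72  11111000110101110000111→1 (1)
 73  11110001101011100001111→1 (1)
 74  11100011010111000011111→1 (1)
 75  11000110101110000111111→1 (0)
 76  10001101011100001111110→1 (0)
 77  00011010111000011111100→0 (0)
 78  00110101110000111111000→0 (1)
 79  01101011100001111110001→0 (0)
 80  11010111000011111100010→1 (0)
 81  10101110000111111000100→1 (0)
 82  01011100001111110001000→0 (1)
 83  10111000011111100010001→1 (1)
 84  01110000111111000100011→0 (0)
 85  11100001111110001000110→1 (1)
 86  11000011111100010001101→1 (1)
 87  10000111111000100011011→1 (0)
 88  00001111110001000110110→0 (1)
 89  00011111100010001101101→0 (1)
 90  00111111000100011011011→0 (1)
 91  01111110001000110110111→0 (1)
 92  11111100010001101101111→1 (0)
 93  11111000100011011011110→1 (1)
 94  11110001000110110111101→1 (1)
 95  11100010001101101111011→1 (1)

100111001100011000000110000010000000110110001110000100110111100010011000111110001101011100001111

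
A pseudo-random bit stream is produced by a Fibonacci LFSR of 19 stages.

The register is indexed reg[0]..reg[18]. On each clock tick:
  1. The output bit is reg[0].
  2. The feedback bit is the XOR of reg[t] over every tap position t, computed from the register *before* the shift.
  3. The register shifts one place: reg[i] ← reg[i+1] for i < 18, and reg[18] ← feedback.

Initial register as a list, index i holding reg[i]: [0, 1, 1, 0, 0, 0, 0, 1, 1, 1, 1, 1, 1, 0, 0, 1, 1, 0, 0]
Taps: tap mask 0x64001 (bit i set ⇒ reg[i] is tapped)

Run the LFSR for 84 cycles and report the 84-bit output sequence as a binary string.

tick  register→output (feedback)
  0  0110000111111001100→0 (0)
  1  1100001111110011000→1 (0)
  2  1000011111100110000→1 (0)
  3  0000111111001100000→0 (0)
  4  0001111110011000000→0 (0)
  5  0011111100110000000→0 (0)
  6  0111111001100000000→0 (0)
  7  1111110011000000000→1 (1)
  8  1111100110000000001→1 (0)
  9  1111001100000000010→1 (0)
 10  1110011000000000100→1 (1)
 11  1100110000000001001→1 (0)
 12  1001100000000010010→1 (1)
 13  0011000000000100101→0 (1)
 14  0110000000001001011→0 (0)
 15  1100000000010010110→1 (1)
 16  1000000000100101101→1 (0)
 17  0000000001001011010→0 (0)
 18  0000000010010110100→0 (1)
 19  0000000100101101001→0 (1)
 20  0000001001011010011→0 (1)
 21  0000010010110100111→0 (0)
 22  0000100101101001110→0 (1)
 23  0001001011010011101→0 (0)
 24  0010010110100111010→0 (0)
 25  0100101101001110100→0 (1)
 26  1001011010011101001→1 (0)
 27  0010110100111010010→0 (0)
 28  0101101001110100100→0 (0)
 29  1011010011101001000→1 (1)
 30  0110100111010010001→0 (0)
 31  1101001110100100010→1 (0)
 32  1010011101001000100→1 (1)
 33  0100111010010001001→0 (1)
 34  1001110100100010011→1 (0)
 35  0011101001000100110→0 (1)
 36  0111010010001001101→0 (1)
 37  1110100100010011011→1 (0)
 38  1101001000100110110→1 (1)
 39  1010010001001101101→1 (0)
 40  0100100010011011010→0 (0)
 41  1001000100110110100→1 (0)
 42  0010001001101101000→0 (0)
 43  0100010011011010000→0 (1)
 44  1000100110110100001→1 (0)
 45  0001001101101000010→0 (1)
 46  0010011011010000101→0 (1)
 47  0100110110100001011→0 (0)
 48  1001101101000010110→1 (1)
 49  0011011010000101101→0 (1)
 50  0110110100001011011→0 (1)
 51  1101101000010110111→1 (0)
 52  1011010000101101110→1 (0)
 53  0110100001011011100→0 (1)
 54  1101000010110111001→1 (1)
 55  1010000101101110011→1 (0)
 56  0100001011011100110→0 (1)
 57  1000010110111001101→1 (0)
 58  0000101101110011010→0 (0)
 59  0001011011100110100→0 (1)
 60  0010110111001101001→0 (1)
 61  0101101110011010011→0 (1)
 62  1011011100110100111→1 (1)
 63  0110111001101001111→0 (0)
 64  1101110011010011110→1 (1)
 65  1011100110100111101→1 (1)
 66  0111001101001111011→0 (1)
 67  1110011010011110111→1 (0)
 68  1100110100111101110→1 (0)
 69  1001101001111011100→1 (0)
 70  0011010011110111000→0 (1)
 71  0110100111101110001→0 (0)
 72  1101001111011100010→1 (0)
 73  1010011110111000100→1 (1)
 74  0100111101110001001→0 (1)
 75  1001111011100010011→1 (0)
 76  0011110111000100110→0 (1)
 77  0111101110001001101→0 (1)
 78  1111011100010011011→1 (0)
 79  1110111000100110110→1 (1)
 80  1101110001001101101→1 (0)
 81  1011100010011011010→1 (1)
 82  0111000100110110101→0 (0)
 83  1110001001101101010→1 (0)

011000011111100110000000001001011010011101001000100110110100001011011100110100111101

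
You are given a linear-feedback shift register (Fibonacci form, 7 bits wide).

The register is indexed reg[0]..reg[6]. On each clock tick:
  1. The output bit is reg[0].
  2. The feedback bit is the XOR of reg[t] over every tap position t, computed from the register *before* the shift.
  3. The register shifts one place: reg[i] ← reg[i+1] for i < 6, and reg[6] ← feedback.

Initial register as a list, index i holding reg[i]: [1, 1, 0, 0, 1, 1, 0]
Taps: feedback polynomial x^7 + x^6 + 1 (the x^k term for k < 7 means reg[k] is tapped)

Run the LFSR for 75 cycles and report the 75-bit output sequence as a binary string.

step | reg (before) | out | fb
   0 | 1100110 | 1 | 1
   1 | 1001101 | 1 | 0
   2 | 0011010 | 0 | 0
   3 | 0110100 | 0 | 0
   4 | 1101000 | 1 | 1
   5 | 1010001 | 1 | 0
   6 | 0100010 | 0 | 0
   7 | 1000100 | 1 | 1
   8 | 0001001 | 0 | 1
   9 | 0010011 | 0 | 1
  10 | 0100111 | 0 | 1
  11 | 1001111 | 1 | 0
  12 | 0011110 | 0 | 0
  13 | 0111100 | 0 | 0
  14 | 1111000 | 1 | 1
  15 | 1110001 | 1 | 0
  16 | 1100010 | 1 | 1
  17 | 1000101 | 1 | 0
  18 | 0001010 | 0 | 0
  19 | 0010100 | 0 | 0
  20 | 0101000 | 0 | 0
  21 | 1010000 | 1 | 1
  22 | 0100001 | 0 | 1
  23 | 1000011 | 1 | 0
  24 | 0000110 | 0 | 0
  25 | 0001100 | 0 | 0
  26 | 0011000 | 0 | 0
  27 | 0110000 | 0 | 0
  28 | 1100000 | 1 | 1
  29 | 1000001 | 1 | 0
  30 | 0000010 | 0 | 0
  31 | 0000100 | 0 | 0
  32 | 0001000 | 0 | 0
  33 | 0010000 | 0 | 0
  34 | 0100000 | 0 | 0
  35 | 1000000 | 1 | 1
  36 | 0000001 | 0 | 1
  37 | 0000011 | 0 | 1
  38 | 0000111 | 0 | 1
  39 | 0001111 | 0 | 1
  40 | 0011111 | 0 | 1
  41 | 0111111 | 0 | 1
  42 | 1111111 | 1 | 0
  43 | 1111110 | 1 | 1
  44 | 1111101 | 1 | 0
  45 | 1111010 | 1 | 1
  46 | 1110101 | 1 | 0
  47 | 1101010 | 1 | 1
  48 | 1010101 | 1 | 0
  49 | 0101010 | 0 | 0
  50 | 1010100 | 1 | 1
  51 | 0101001 | 0 | 1
  52 | 1010011 | 1 | 0
  53 | 0100110 | 0 | 0
  54 | 1001100 | 1 | 1
  55 | 0011001 | 0 | 1
  56 | 0110011 | 0 | 1
  57 | 1100111 | 1 | 0
  58 | 1001110 | 1 | 1
  59 | 0011101 | 0 | 1
  60 | 0111011 | 0 | 1
  61 | 1110111 | 1 | 0
  62 | 1101110 | 1 | 1
  63 | 1011101 | 1 | 0
  64 | 0111010 | 0 | 0
  65 | 1110100 | 1 | 1
  66 | 1101001 | 1 | 0
  67 | 1010010 | 1 | 1
  68 | 0100101 | 0 | 1
  69 | 1001011 | 1 | 0
  70 | 0010110 | 0 | 0
  71 | 0101100 | 0 | 0
  72 | 1011000 | 1 | 1
  73 | 0110001 | 0 | 1
  74 | 1100011 | 1 | 0

110011010001001111000101000011000001000000111111101010100110011101110100101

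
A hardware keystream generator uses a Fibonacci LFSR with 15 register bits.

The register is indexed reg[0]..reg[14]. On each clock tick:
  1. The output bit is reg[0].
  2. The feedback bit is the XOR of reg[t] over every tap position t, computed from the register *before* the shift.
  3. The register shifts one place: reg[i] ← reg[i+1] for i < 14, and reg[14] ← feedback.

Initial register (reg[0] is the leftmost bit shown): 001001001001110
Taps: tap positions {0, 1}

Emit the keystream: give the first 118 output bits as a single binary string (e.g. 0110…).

0010010010011100110110110100101011011011101111101101100110000110110101010001011011111110011101100000010100110100000111

step | reg (before) | out | fb
   0 | 001001001001110 | 0 | 0
   1 | 010010010011100 | 0 | 1
   2 | 100100100111001 | 1 | 1
   3 | 001001001110011 | 0 | 0
   4 | 010010011100110 | 0 | 1
   5 | 100100111001101 | 1 | 1
   6 | 001001110011011 | 0 | 0
   7 | 010011100110110 | 0 | 1
   8 | 100111001101101 | 1 | 1
   9 | 001110011011011 | 0 | 0
  10 | 011100110110110 | 0 | 1
  11 | 111001101101101 | 1 | 0
  12 | 110011011011010 | 1 | 0
  13 | 100110110110100 | 1 | 1
  14 | 001101101101001 | 0 | 0
  15 | 011011011010010 | 0 | 1
  16 | 110110110100101 | 1 | 0
  17 | 101101101001010 | 1 | 1
  18 | 011011010010101 | 0 | 1
  19 | 110110100101011 | 1 | 0
  20 | 101101001010110 | 1 | 1
  21 | 011010010101101 | 0 | 1
  22 | 110100101011011 | 1 | 0
  23 | 101001010110110 | 1 | 1
  24 | 010010101101101 | 0 | 1
  25 | 100101011011011 | 1 | 1
  26 | 001010110110111 | 0 | 0
  27 | 010101101101110 | 0 | 1
  28 | 101011011011101 | 1 | 1
  29 | 010110110111011 | 0 | 1
  30 | 101101101110111 | 1 | 1
  31 | 011011011101111 | 0 | 1
  32 | 110110111011111 | 1 | 0
  33 | 101101110111110 | 1 | 1
  34 | 011011101111101 | 0 | 1
  35 | 110111011111011 | 1 | 0
  36 | 101110111110110 | 1 | 1
  37 | 011101111101101 | 0 | 1
  38 | 111011111011011 | 1 | 0
  39 | 110111110110110 | 1 | 0
  40 | 101111101101100 | 1 | 1
  41 | 011111011011001 | 0 | 1
  42 | 111110110110011 | 1 | 0
  43 | 111101101100110 | 1 | 0
  44 | 111011011001100 | 1 | 0
  45 | 110110110011000 | 1 | 0
  46 | 101101100110000 | 1 | 1
  47 | 011011001100001 | 0 | 1
  48 | 110110011000011 | 1 | 0
  49 | 101100110000110 | 1 | 1
  50 | 011001100001101 | 0 | 1
  51 | 110011000011011 | 1 | 0
  52 | 100110000110110 | 1 | 1
  53 | 001100001101101 | 0 | 0
  54 | 011000011011010 | 0 | 1
  55 | 110000110110101 | 1 | 0
  56 | 100001101101010 | 1 | 1
  57 | 000011011010101 | 0 | 0
  58 | 000110110101010 | 0 | 0
  59 | 001101101010100 | 0 | 0
  60 | 011011010101000 | 0 | 1
  61 | 110110101010001 | 1 | 0
  62 | 101101010100010 | 1 | 1
  63 | 011010101000101 | 0 | 1
  64 | 110101010001011 | 1 | 0
  65 | 101010100010110 | 1 | 1
  66 | 010101000101101 | 0 | 1
  67 | 101010001011011 | 1 | 1
  68 | 010100010110111 | 0 | 1
  69 | 101000101101111 | 1 | 1
  70 | 010001011011111 | 0 | 1
  71 | 100010110111111 | 1 | 1
  72 | 000101101111111 | 0 | 0
  73 | 001011011111110 | 0 | 0
  74 | 010110111111100 | 0 | 1
  75 | 101101111111001 | 1 | 1
  76 | 011011111110011 | 0 | 1
  77 | 110111111100111 | 1 | 0
  78 | 101111111001110 | 1 | 1
  79 | 011111110011101 | 0 | 1
  80 | 111111100111011 | 1 | 0
  81 | 111111001110110 | 1 | 0
  82 | 111110011101100 | 1 | 0
  83 | 111100111011000 | 1 | 0
  84 | 111001110110000 | 1 | 0
  85 | 110011101100000 | 1 | 0
  86 | 100111011000000 | 1 | 1
  87 | 001110110000001 | 0 | 0
  88 | 011101100000010 | 0 | 1
  89 | 111011000000101 | 1 | 0
  90 | 110110000001010 | 1 | 0
  91 | 101100000010100 | 1 | 1
  92 | 011000000101001 | 0 | 1
  93 | 110000001010011 | 1 | 0
  94 | 100000010100110 | 1 | 1
  95 | 000000101001101 | 0 | 0
  96 | 000001010011010 | 0 | 0
  97 | 000010100110100 | 0 | 0
  98 | 000101001101000 | 0 | 0
  99 | 001010011010000 | 0 | 0
 100 | 010100110100000 | 0 | 1
 101 | 101001101000001 | 1 | 1
 102 | 010011010000011 | 0 | 1
 103 | 100110100000111 | 1 | 1
 104 | 001101000001111 | 0 | 0
 105 | 011010000011110 | 0 | 1
 106 | 110100000111101 | 1 | 0
 107 | 101000001111010 | 1 | 1
 108 | 010000011110101 | 0 | 1
 109 | 100000111101011 | 1 | 1
 110 | 000001111010111 | 0 | 0
 111 | 000011110101110 | 0 | 0
 112 | 000111101011100 | 0 | 0
 113 | 001111010111000 | 0 | 0
 114 | 011110101110000 | 0 | 1
 115 | 111101011100001 | 1 | 0
 116 | 111010111000010 | 1 | 0
 117 | 110101110000100 | 1 | 0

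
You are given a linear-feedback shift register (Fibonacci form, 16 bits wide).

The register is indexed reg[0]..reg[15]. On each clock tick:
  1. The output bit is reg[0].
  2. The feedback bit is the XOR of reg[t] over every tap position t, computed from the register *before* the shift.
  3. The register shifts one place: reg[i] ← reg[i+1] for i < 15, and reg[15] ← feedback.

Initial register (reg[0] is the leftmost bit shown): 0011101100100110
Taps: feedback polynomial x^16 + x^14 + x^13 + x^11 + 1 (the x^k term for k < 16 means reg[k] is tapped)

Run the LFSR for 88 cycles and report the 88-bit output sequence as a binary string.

0011101100100110010101101111001101111101110100110101101011100000010000001100110010010010

tick  register→output (feedback)
  0  0011101100100110→0 (0)
  1  0111011001001100→0 (1)
  2  1110110010011001→1 (0)
  3  1101100100110010→1 (1)
  4  1011001001100101→1 (0)
  5  0110010011001010→0 (1)
  6  1100100110010101→1 (1)
  7  1001001100101011→1 (0)
  8  0010011001010110→0 (1)
  9  0100110010101101→0 (1)
 10  1001100101011011→1 (1)
 11  0011001010110111→0 (1)
 12  0110010101101111→0 (0)
 13  1100101011011110→1 (0)
 14  1001010110111100→1 (1)
 15  0010101101111001→0 (1)
 16  0101011011110011→0 (0)
 17  1010110111100110→1 (1)
 18  0101101111001101→0 (1)
 19  1011011110011011→1 (1)
 20  0110111100110111→0 (1)
 21  1101111001101111→1 (1)
 22  1011110011011111→1 (0)
 23  0111100110111110→0 (1)
 24  1111001101111101→1 (1)
 25  1110011011111011→1 (1)
 26  1100110111110111→1 (0)
 27  1001101111101110→1 (1)
 28  0011011111011101→0 (0)
 29  0110111110111010→0 (0)
 30  1101111101110100→1 (1)
 31  1011111011101001→1 (1)
 32  0111110111010011→0 (0)
 33  1111101110100110→1 (1)
 34  1111011101001101→1 (0)
 35  1110111010011010→1 (1)
 36  1101110100110101→1 (1)
 37  1011101001101011→1 (0)
 38  0111010011010110→0 (1)
 39  1110100110101101→1 (0)
 40  1101001101011010→1 (1)
 41  1010011010110101→1 (1)
 42  0100110101101011→0 (1)
 43  1001101011010111→1 (0)
 44  0011010110101110→0 (0)
 45  0110101101011100→0 (0)
 46  1101011010111000→1 (0)
 47  1010110101110000→1 (0)
 48  0101101011100000→0 (0)
 49  1011010111000000→1 (1)
 50  0110101110000001→0 (0)
 51  1101011100000010→1 (0)
 52  1010111000000100→1 (0)
 53  0101110000001000→0 (0)
 54  1011100000010000→1 (0)
 55  0111000000100000→0 (0)
 56  1110000001000000→1 (1)
 57  1100000010000001→1 (1)
 58  1000000100000011→1 (0)
 59  0000001000000110→0 (0)
 60  0000010000001100→0 (1)
 61  0000100000011001→0 (1)
 62  0001000000110011→0 (0)
 63  0010000001100110→0 (0)
 64  0100000011001100→0 (1)
 65  1000000110011001→1 (0)
 66  0000001100110010→0 (0)
 67  0000011001100100→0 (1)
 68  0000110011001001→0 (0)
 69  0001100110010010→0 (0)
 70  0011001100100100→0 (1)
 71  0110011001001001→0 (0)
 72  1100110010010010→1 (1)
 73  1001100100100101→1 (0)
 74  0011001001001010→0 (1)
 75  0110010010010101→0 (0)
 76  1100100100101010→1 (0)
 77  1001001001010100→1 (1)
 78  0010010010101001→0 (0)
 79  0100100101010010→0 (0)
 80  1001001010100100→1 (0)
 81  0010010101001000→0 (0)
 82  0100101010010000→0 (1)
 83  1001010100100001→1 (1)
 84  0010101001000011→0 (1)
 85  0101010010000111→0 (0)
 86  1010100100001110→1 (1)
 87  0101001000011101→0 (0)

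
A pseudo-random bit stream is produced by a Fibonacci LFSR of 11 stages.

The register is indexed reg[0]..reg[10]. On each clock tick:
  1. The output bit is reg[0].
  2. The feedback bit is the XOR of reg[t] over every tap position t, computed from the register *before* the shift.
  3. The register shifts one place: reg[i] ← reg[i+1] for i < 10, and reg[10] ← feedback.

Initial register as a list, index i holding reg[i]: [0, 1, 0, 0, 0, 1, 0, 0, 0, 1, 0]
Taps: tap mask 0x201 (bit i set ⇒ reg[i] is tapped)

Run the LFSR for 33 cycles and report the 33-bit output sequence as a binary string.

010001000101111101011100110111001

k : reg_k → out_k, fb_k
0: 01000100010 → 0, fb=1
1: 10001000101 → 1, fb=1
2: 00010001011 → 0, fb=1
3: 00100010111 → 0, fb=1
4: 01000101111 → 0, fb=1
5: 10001011111 → 1, fb=0
6: 00010111110 → 0, fb=1
7: 00101111101 → 0, fb=0
8: 01011111010 → 0, fb=1
9: 10111110101 → 1, fb=1
10: 01111101011 → 0, fb=1
11: 11111010111 → 1, fb=0
12: 11110101110 → 1, fb=0
13: 11101011100 → 1, fb=1
14: 11010111001 → 1, fb=1
15: 10101110011 → 1, fb=0
16: 01011100110 → 0, fb=1
17: 10111001101 → 1, fb=1
18: 01110011011 → 0, fb=1
19: 11100110111 → 1, fb=0
20: 11001101110 → 1, fb=0
21: 10011011100 → 1, fb=1
22: 00110111001 → 0, fb=0
23: 01101110010 → 0, fb=1
24: 11011100101 → 1, fb=1
25: 10111001011 → 1, fb=0
26: 01110010110 → 0, fb=1
27: 11100101101 → 1, fb=1
28: 11001011011 → 1, fb=0
29: 10010110110 → 1, fb=0
30: 00101101100 → 0, fb=0
31: 01011011000 → 0, fb=0
32: 10110110000 → 1, fb=1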